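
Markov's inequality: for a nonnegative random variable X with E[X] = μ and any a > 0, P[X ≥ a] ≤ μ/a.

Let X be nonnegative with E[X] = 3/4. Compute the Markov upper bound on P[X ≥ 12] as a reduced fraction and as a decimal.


μ = E[X] = 3/4, a = 12.
Markov: P[X ≥ 12] ≤ μ/a = (3/4)/12 = 1/16.
Numerically: ≈ 0.062500.
(Since a = 12 > μ = 0.750000, the bound 1/16 is < 1 and informative.)

P[X ≥ 12] ≤ 1/16 ≈ 0.062500.


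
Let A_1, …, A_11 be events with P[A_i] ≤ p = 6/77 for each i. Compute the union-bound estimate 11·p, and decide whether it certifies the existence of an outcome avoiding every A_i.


Union bound: P[∪_{i=1}^{11} A_i] ≤ Σ_i P[A_i] ≤ 11·p = 11·(6/77) = 6/7.
Numerically: 6/7 ≈ 0.8571429.
Is 6/7 < 1? YES.
Since P[∪ A_i] ≤ 6/7 < 1, the complement has P[∩ A_i^c] ≥ 1 − 6/7 = 1/7 > 0, so some outcome avoids every A_i.

11·p = 6/7 ≈ 0.8571429; existence CERTIFIED by the union bound.


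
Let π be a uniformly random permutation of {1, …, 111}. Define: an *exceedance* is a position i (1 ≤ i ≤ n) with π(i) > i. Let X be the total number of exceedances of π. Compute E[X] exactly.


Write X = Σ_{i=1}^{111} X_i, where X_i = 1_{π(i) > i}.
For each fixed i, π(i) is uniform over {1, …, 111} (marginal of a uniform permutation), so P[π(i) > i] = (n − i)/n. Summing: Σ_{i=1}^{111} (n − i)/n = (0 + 1 + … + 110)/111 = 111(111 − 1)/(2·111) = (111 − 1)/2.
Hence E[X] = Σ_{i=1}^{111} (111 − i)/111 = 55 ≈ 55.000000.

E[X] = 55 = 55.000000.


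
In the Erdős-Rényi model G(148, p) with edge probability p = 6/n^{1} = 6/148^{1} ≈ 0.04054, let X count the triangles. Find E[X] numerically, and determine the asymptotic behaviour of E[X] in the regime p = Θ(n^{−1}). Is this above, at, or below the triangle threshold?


Number of potential triangles: C(148, 3) = 529396.
Each occurs with probability p³ ≈ (0.04054)³ ≈ 6.662981e-05.
By linearity: E[X] = C(148, 3)·p³ ≈ 529396 · 6.662981e-05 ≈ 35.2736.
Here α = 1, so p = 6/n is exactly at the triangle threshold p ~ 1/n. Asymptotically E[X] → c³/6 = 6³/6 = 36 ≈ 36.0000, a bounded constant. In this regime the triangle count is asymptotically Poisson(c³/6).

E[X] ≈ 35.2736; in regime p = Θ(1/n^{1}) E[X] stays bounded (at the triangle threshold p ~ 1/n).


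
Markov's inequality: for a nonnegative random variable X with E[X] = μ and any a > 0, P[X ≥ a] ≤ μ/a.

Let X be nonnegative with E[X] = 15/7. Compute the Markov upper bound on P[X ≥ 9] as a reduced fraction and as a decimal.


μ = E[X] = 15/7, a = 9.
Markov: P[X ≥ 9] ≤ μ/a = (15/7)/9 = 5/21.
Numerically: ≈ 0.2381.
(Since a = 9 > μ = 2.1429, the bound 5/21 is < 1 and informative.)

P[X ≥ 9] ≤ 5/21 ≈ 0.2381.


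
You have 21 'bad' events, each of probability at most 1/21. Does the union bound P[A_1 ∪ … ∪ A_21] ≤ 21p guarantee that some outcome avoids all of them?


Union bound: P[∪_{i=1}^{21} A_i] ≤ Σ_i P[A_i] ≤ 21·p = 21·(1/21) = 1.
Numerically: 1 ≈ 1.0000000.
Is 1 < 1? NO.
Since the bound 1 is ≥ 1, the union bound is uninformative here; it does NOT by itself certify existence.

21·p = 1 ≈ 1.0000000; existence NOT certified by the union bound.


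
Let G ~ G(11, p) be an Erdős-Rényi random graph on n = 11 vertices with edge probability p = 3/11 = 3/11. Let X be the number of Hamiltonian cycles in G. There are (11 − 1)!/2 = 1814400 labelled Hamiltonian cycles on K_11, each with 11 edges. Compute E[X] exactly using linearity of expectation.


K_11 has (11 − 1)!/2 = 1814400 labelled Hamiltonian cycles.
For each such Hamiltonian cycle H, let X_H = 1 if all 11 edges of H are present in G. Then P[X_H = 1] = p^{11} = (3/11)^{11} = 177147/285311670611.
By linearity of expectation: E[X] = Σ_H E[X_H] = 1814400 · p^{11} = 1814400 · 177147/285311670611 = 321415516800/285311670611.
Numerically: E[X] ≈ 1.12654.

E[X] = 1814400 · (3/11)^{11} = 321415516800/285311670611 ≈ 1.12654.


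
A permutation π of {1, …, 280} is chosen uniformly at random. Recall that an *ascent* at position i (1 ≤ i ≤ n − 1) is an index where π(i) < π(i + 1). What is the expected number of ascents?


Write X = Σ X_I over i = 1, …, 279, with X_I the indicator of one ascent.
There are 279 indicators.
For each fixed i, the pair (π(i), π(i+1)) is a uniformly random ordered pair of distinct values from {1, …, 280}; by symmetry P[π(i) < π(i+1)] = 1/2.
By linearity: E[X] = 279 · (1/2) = (280 − 1) · (1/2) = 279/2 ≈ 139.5000.

E[X] = 279/2 = 139.5000.


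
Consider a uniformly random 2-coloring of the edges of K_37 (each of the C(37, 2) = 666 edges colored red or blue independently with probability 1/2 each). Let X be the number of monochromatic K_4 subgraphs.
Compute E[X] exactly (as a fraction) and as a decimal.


Let X = Σ_S X_S over the C(37, 4) = 66045 subsets S of size 4, where X_S = 1 if the K_4 on S is monochromatic.
For a fixed S, the K_4 on S has C(4, 2) = 6 edges. P[all 6 edges red] = (1/2)^6, and likewise for blue, so P[monochromatic] = 2·(1/2)^6 = 2^{1 − 6} = 1/32.
By linearity of expectation: E[X] = C(37, 4) · 2^{1 − 6} = 66045 · 1/32 = 66045/32.
Numerically: E[X] ≈ 2063.906.

E[X] = C(37,4)·2^(1−C(4,2)) = 66045/32 ≈ 2063.906.


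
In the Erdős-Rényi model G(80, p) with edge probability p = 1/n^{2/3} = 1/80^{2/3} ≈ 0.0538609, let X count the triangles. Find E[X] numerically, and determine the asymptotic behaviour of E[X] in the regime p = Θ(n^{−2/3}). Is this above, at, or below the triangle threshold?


Number of potential triangles: C(80, 3) = 82160.
Each occurs with probability p³ ≈ (0.0538609)³ ≈ 1.56250000e-04.
By linearity: E[X] = C(80, 3)·p³ ≈ 82160 · 1.56250000e-04 ≈ 12.837500.
Since α = 2/3 < 1, p = c/n^{2/3} ≫ 1/n is above the triangle threshold p ~ 1/n. Asymptotically E[X] ~ (c³/6)·n^{3(1−α)} = (1³/6)·n^{1} → ∞; triangles are abundant w.h.p.

E[X] ≈ 12.837500; in regime p = Θ(1/n^{2/3}) E[X] diverges (above the triangle threshold p ~ 1/n).


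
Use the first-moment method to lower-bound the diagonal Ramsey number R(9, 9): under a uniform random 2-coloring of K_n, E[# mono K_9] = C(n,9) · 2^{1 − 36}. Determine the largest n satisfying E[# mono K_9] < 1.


We need C(n, 9) · 2^{1 − 36} < 1, i.e. C(n, 9) < 2^{36 − 1} = 34359738368.
Check values of n near the boundary:
  n = 63: C(63, 9) = 23667689815; 23667689815 < 34359738368? YES
  n = 64: C(64, 9) = 27540584512; 27540584512 < 34359738368? YES
  n = 65: C(65, 9) = 31966749880; 31966749880 < 34359738368? YES
  n = 66: C(66, 9) = 37014131440; 37014131440 < 34359738368? NO
  n = 67: C(67, 9) = 42757703560; 42757703560 < 34359738368? NO
The largest n with C(n, 9) < 34359738368 is n = 65 (where E[X] = 3995843735/4294967296 ≈ 0.9304). Hence R(9, 9) > 65, i.e. R(9, 9) ≥ 66.

Largest n = 65; hence R(9, 9) > 65.


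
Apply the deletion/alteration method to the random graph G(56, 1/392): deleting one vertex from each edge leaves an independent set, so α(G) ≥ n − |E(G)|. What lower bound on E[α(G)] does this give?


E[|E(G)|] = C(56, 2)·p = 1540 · (1/392) = 55/14.
E[α(G)] ≥ n − E[|E(G)|] = 56 − 55/14 = 729/14.
Numerically: ≈ 52.0714.
(This is only a lower bound; the true E[α(G)] may be larger.)

E[α(G)] ≥ 729/14 ≈ 52.0714.


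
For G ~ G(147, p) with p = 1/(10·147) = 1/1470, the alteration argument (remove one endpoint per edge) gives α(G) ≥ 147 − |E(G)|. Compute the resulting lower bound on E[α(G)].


E[|E(G)|] = C(147, 2)·p = 10731 · (1/1470) = 73/10.
E[α(G)] ≥ n − E[|E(G)|] = 147 − 73/10 = 1397/10.
Numerically: ≈ 139.700.
(This is only a lower bound; the true E[α(G)] may be larger.)

E[α(G)] ≥ 1397/10 ≈ 139.700.


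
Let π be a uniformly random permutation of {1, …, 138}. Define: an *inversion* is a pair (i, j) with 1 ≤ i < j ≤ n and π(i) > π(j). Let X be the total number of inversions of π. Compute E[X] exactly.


Write X = Σ X_I over the C(138, 2) = 9453 pairs i < j, with X_I the indicator of one inversion.
There are 9453 indicators.
For each fixed pair i < j, the values π(i) and π(j) are two distinct elements of {1, …, 138} in uniformly random order; by symmetry P[π(i) > π(j)] = 1/2.
By linearity: E[X] = 9453 · (1/2) = C(138, 2) · (1/2) = 9453/2 = 9453/2 ≈ 4726.500000.

E[X] = 9453/2 = 4726.500000.


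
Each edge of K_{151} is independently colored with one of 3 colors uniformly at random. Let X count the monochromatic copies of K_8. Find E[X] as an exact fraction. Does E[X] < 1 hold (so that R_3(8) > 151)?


E[X] = C(151, 8) · 3^{1 − 28} = 5551321138650 · 3^{−27} = 5551321138650/7625597484987.
As a reduced fraction: E[X] = 616813459850/847288609443 ≈ 0.7279851.
Is E[X] < 1? YES.
Since E[X] < 1, there exists a 3-coloring of K_{151} with no monochromatic K_8; hence R_3(8) > 151.

E[X] = 616813459850/847288609443 ≈ 0.7279851; E[X] < 1, so R_3(8) > 151.


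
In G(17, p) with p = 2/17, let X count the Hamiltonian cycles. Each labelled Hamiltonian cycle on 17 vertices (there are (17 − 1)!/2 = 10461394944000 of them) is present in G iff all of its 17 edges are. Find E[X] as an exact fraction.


K_17 has (17 − 1)!/2 = 10461394944000 labelled Hamiltonian cycles.
For each such Hamiltonian cycle H, let X_H = 1 if all 17 edges of H are present in G. Then P[X_H = 1] = p^{17} = (2/17)^{17} = 131072/827240261886336764177.
By linearity: E[X] = Σ_H E[X_H] = 10461394944000 · p^{17} = 10461394944000 · 131072/827240261886336764177 = 1371195958099968000/827240261886336764177.
Numerically: E[X] ≈ 0.0016576.

E[X] = 10461394944000 · (2/17)^{17} = 1371195958099968000/827240261886336764177 ≈ 0.0016576.


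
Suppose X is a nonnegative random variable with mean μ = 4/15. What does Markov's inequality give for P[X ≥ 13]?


μ = E[X] = 4/15, a = 13.
Markov: P[X ≥ 13] ≤ μ/a = (4/15)/13 = 4/195.
Numerically: ≈ 0.0205.
(Since a = 13 > μ = 0.2667, the bound 4/195 is < 1 and informative.)

P[X ≥ 13] ≤ 4/195 ≈ 0.0205.


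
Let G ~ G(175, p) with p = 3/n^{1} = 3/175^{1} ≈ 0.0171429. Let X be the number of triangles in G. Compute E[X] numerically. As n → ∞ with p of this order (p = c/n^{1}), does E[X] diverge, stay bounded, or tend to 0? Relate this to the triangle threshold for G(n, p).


Number of potential triangles: C(175, 3) = 877975.
Each occurs with probability p³ ≈ (0.0171429)³ ≈ 5.03790087e-06.
By linearity: E[X] = C(175, 3)·p³ ≈ 877975 · 5.03790087e-06 ≈ 4.423151.
Here α = 1, so p = 3/n is exactly at the triangle threshold p ~ 1/n. Asymptotically E[X] → c³/6 = 3³/6 = 9/2 ≈ 4.500000, a bounded constant. In this regime the triangle count is asymptotically Poisson(c³/6).

E[X] ≈ 4.423151; in regime p = Θ(1/n^{1}) E[X] stays bounded (at the triangle threshold p ~ 1/n).


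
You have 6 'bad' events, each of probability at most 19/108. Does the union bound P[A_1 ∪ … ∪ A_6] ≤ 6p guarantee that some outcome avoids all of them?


Union bound: P[∪_{i=1}^{6} A_i] ≤ Σ_i P[A_i] ≤ 6·p = 6·(19/108) = 19/18.
Numerically: 19/18 ≈ 1.0556.
Is 19/18 < 1? NO.
Since the bound 19/18 is ≥ 1, the union bound is uninformative here; it does NOT by itself certify existence.

6·p = 19/18 ≈ 1.0556; existence NOT certified by the union bound.


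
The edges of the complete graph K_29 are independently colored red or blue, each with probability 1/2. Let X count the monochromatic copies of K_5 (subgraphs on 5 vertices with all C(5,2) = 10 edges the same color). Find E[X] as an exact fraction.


Let X = Σ_S X_S over the C(29, 5) = 118755 subsets S of size 5, where X_S = 1 if the K_5 on S is monochromatic.
For a fixed S, the K_5 on S has C(5, 2) = 10 edges. P[all 10 edges red] = (1/2)^10, and likewise for blue, so P[monochromatic] = 2·(1/2)^10 = 2^{1 − 10} = 1/512.
By linearity: E[X] = C(29, 5) · 2^{1 − 10} = 118755 · 1/512 = 118755/512.
Numerically: E[X] ≈ 231.943.

E[X] = C(29,5)·2^(1−C(5,2)) = 118755/512 ≈ 231.943.


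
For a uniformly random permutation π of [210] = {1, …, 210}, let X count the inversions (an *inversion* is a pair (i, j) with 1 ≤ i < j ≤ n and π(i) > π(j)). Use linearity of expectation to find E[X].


Write X = Σ X_I over the C(210, 2) = 21945 pairs i < j, with X_I the indicator of one inversion.
There are 21945 indicators.
For each fixed pair i < j, the values π(i) and π(j) are two distinct elements of {1, …, 210} in uniformly random order; by symmetry P[π(i) > π(j)] = 1/2.
By linearity: E[X] = 21945 · (1/2) = C(210, 2) · (1/2) = 21945/2 = 21945/2 ≈ 10972.500000.

E[X] = 21945/2 = 10972.500000.


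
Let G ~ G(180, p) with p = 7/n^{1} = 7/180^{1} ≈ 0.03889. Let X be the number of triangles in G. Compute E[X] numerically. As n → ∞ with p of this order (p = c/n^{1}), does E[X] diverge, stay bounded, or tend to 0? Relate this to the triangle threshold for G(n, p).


Number of potential triangles: C(180, 3) = 955860.
Each occurs with probability p³ ≈ (0.03889)³ ≈ 5.881344e-05.
By linearity: E[X] = C(180, 3)·p³ ≈ 955860 · 5.881344e-05 ≈ 56.2174.
Here α = 1, so p = 7/n is exactly at the triangle threshold p ~ 1/n. Asymptotically E[X] → c³/6 = 7³/6 = 343/6 ≈ 57.1667, a bounded constant. In this regime the triangle count is asymptotically Poisson(c³/6).

E[X] ≈ 56.2174; in regime p = Θ(1/n^{1}) E[X] stays bounded (at the triangle threshold p ~ 1/n).


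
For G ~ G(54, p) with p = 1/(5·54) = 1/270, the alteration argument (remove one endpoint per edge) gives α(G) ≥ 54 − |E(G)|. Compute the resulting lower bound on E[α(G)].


E[|E(G)|] = C(54, 2)·p = 1431 · (1/270) = 53/10.
E[α(G)] ≥ n − E[|E(G)|] = 54 − 53/10 = 487/10.
Numerically: ≈ 48.700000.
(This is only a lower bound; the true E[α(G)] may be larger.)

E[α(G)] ≥ 487/10 ≈ 48.700000.


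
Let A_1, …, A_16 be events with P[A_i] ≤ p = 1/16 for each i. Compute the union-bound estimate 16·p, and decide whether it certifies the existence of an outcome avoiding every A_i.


Union bound: P[∪_{i=1}^{16} A_i] ≤ Σ_i P[A_i] ≤ 16·p = 16·(1/16) = 1.
Numerically: 1 ≈ 1.000000.
Is 1 < 1? NO.
Since the bound 1 is ≥ 1, the union bound is uninformative here; it does NOT by itself certify existence.

16·p = 1 ≈ 1.000000; existence NOT certified by the union bound.


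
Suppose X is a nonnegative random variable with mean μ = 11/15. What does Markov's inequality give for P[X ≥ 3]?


μ = E[X] = 11/15, a = 3.
Markov: P[X ≥ 3] ≤ μ/a = (11/15)/3 = 11/45.
Numerically: ≈ 0.2444.
(Since a = 3 > μ = 0.7333, the bound 11/45 is < 1 and informative.)

P[X ≥ 3] ≤ 11/45 ≈ 0.2444.


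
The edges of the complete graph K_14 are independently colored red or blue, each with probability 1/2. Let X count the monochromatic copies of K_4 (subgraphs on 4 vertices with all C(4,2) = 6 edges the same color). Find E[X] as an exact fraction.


Let X = Σ_S X_S over the C(14, 4) = 1001 subsets S of size 4, where X_S = 1 if the K_4 on S is monochromatic.
For a fixed S, the K_4 on S has C(4, 2) = 6 edges. P[all 6 edges red] = (1/2)^6, and likewise for blue, so P[monochromatic] = 2·(1/2)^6 = 2^{1 − 6} = 1/32.
By linearity: E[X] = C(14, 4) · 2^{1 − 6} = 1001 · 1/32 = 1001/32.
Numerically: E[X] ≈ 31.28125.

E[X] = C(14,4)·2^(1−C(4,2)) = 1001/32 ≈ 31.28125.


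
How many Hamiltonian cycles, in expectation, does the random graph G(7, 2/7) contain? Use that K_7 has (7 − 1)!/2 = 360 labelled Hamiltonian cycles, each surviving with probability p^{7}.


K_7 has (7 − 1)!/2 = 360 labelled Hamiltonian cycles.
For each such Hamiltonian cycle H, let X_H = 1 if all 7 edges of H are present in G. Then P[X_H = 1] = p^{7} = (2/7)^{7} = 128/823543.
Summing the indicators: E[X] = Σ_H E[X_H] = 360 · p^{7} = 360 · 128/823543 = 46080/823543.
Numerically: E[X] ≈ 0.05595.

E[X] = 360 · (2/7)^{7} = 46080/823543 ≈ 0.05595.


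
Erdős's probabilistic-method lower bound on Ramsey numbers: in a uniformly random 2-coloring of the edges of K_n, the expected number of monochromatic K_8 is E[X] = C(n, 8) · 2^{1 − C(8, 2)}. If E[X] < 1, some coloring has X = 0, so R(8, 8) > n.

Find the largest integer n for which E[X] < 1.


We need C(n, 8) · 2^{1 − 28} < 1, i.e. C(n, 8) < 2^{28 − 1} = 134217728.
Check values of n near the boundary:
  n = 37: C(37, 8) = 38608020; 38608020 < 134217728? YES
  n = 38: C(38, 8) = 48903492; 48903492 < 134217728? YES
  n = 39: C(39, 8) = 61523748; 61523748 < 134217728? YES
  n = 40: C(40, 8) = 76904685; 76904685 < 134217728? YES
  n = 41: C(41, 8) = 95548245; 95548245 < 134217728? YES
  n = 42: C(42, 8) = 118030185; 118030185 < 134217728? YES
  n = 43: C(43, 8) = 145008513; 145008513 < 134217728? NO
The largest n with C(n, 8) < 134217728 is n = 42 (where E[X] = 118030185/134217728 ≈ 0.87939). Hence R(8, 8) > 42, i.e. R(8, 8) ≥ 43.

Largest n = 42; hence R(8, 8) > 42.


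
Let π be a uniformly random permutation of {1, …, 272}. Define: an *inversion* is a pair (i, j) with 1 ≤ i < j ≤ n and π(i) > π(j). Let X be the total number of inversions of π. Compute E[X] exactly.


Write X = Σ X_I over the C(272, 2) = 36856 pairs i < j, with X_I the indicator of one inversion.
There are 36856 indicators.
For each fixed pair i < j, the values π(i) and π(j) are two distinct elements of {1, …, 272} in uniformly random order; by symmetry P[π(i) > π(j)] = 1/2.
By linearity: E[X] = 36856 · (1/2) = C(272, 2) · (1/2) = 36856/2 = 18428 ≈ 18428.000000.

E[X] = 18428 = 18428.000000.


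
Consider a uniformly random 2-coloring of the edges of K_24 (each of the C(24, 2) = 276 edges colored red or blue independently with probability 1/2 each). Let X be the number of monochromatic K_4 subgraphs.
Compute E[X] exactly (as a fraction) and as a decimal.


Let X = Σ_S X_S over the C(24, 4) = 10626 subsets S of size 4, where X_S = 1 if the K_4 on S is monochromatic.
For a fixed S, the K_4 on S has C(4, 2) = 6 edges. P[all 6 edges red] = (1/2)^6, and likewise for blue, so P[monochromatic] = 2·(1/2)^6 = 2^{1 − 6} = 1/32.
By linearity of expectation: E[X] = C(24, 4) · 2^{1 − 6} = 10626 · 1/32 = 5313/16.
Numerically: E[X] ≈ 332.062500.

E[X] = C(24,4)·2^(1−C(4,2)) = 5313/16 ≈ 332.062500.


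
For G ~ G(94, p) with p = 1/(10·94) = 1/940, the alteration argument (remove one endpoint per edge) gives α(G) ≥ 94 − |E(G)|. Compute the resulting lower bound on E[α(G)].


E[|E(G)|] = C(94, 2)·p = 4371 · (1/940) = 93/20.
E[α(G)] ≥ n − E[|E(G)|] = 94 − 93/20 = 1787/20.
Numerically: ≈ 89.35000.
(This is only a lower bound; the true E[α(G)] may be larger.)

E[α(G)] ≥ 1787/20 ≈ 89.35000.


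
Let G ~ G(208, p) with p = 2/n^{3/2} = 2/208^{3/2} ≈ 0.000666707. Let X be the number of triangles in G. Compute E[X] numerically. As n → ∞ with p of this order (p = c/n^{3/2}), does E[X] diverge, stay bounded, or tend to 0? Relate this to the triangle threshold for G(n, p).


Number of potential triangles: C(208, 3) = 1478256.
Each occurs with probability p³ ≈ (0.000666707)³ ≈ 2.96350033e-10.
By linearity: E[X] = C(208, 3)·p³ ≈ 1478256 · 2.96350033e-10 ≈ 0.000438.
Since α = 3/2 > 1, p = c/n^{3/2} = o(1/n) is below the triangle threshold p ~ 1/n. Asymptotically E[X] ~ (c³/6)·n^{3(1−α)} = (2³/6)·n^{-1.5} → 0, so by Markov's inequality G has no triangles w.h.p.

E[X] ≈ 0.000438; in regime p = Θ(1/n^{3/2}) E[X] tends to 0 (below the triangle threshold p ~ 1/n).


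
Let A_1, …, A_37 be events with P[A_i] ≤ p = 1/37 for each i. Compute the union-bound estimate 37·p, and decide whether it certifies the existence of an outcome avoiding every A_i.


Union bound: P[∪_{i=1}^{37} A_i] ≤ Σ_i P[A_i] ≤ 37·p = 37·(1/37) = 1.
Numerically: 1 ≈ 1.0000000.
Is 1 < 1? NO.
Since the bound 1 is ≥ 1, the union bound is uninformative here; it does NOT by itself certify existence.

37·p = 1 ≈ 1.0000000; existence NOT certified by the union bound.


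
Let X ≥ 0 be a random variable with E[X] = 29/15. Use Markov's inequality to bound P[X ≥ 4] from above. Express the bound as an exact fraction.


μ = E[X] = 29/15, a = 4.
Markov: P[X ≥ 4] ≤ μ/a = (29/15)/4 = 29/60.
Numerically: ≈ 0.483.
(Since a = 4 > μ = 1.933, the bound 29/60 is < 1 and informative.)

P[X ≥ 4] ≤ 29/60 ≈ 0.483.


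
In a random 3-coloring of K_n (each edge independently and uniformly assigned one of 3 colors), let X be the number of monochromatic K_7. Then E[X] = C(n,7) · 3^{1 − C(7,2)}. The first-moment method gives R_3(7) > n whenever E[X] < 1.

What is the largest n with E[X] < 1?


We need C(n, 7) · 3^{1 − 21} < 1, i.e. C(n, 7) < 3^{21 − 1} = 3486784401.
Check values of n near the boundary:
  n = 77: C(77, 7) = 2404808340; 2404808340 < 3486784401? YES
  n = 78: C(78, 7) = 2641902120; 2641902120 < 3486784401? YES
  n = 79: C(79, 7) = 2898753715; 2898753715 < 3486784401? YES
  n = 80: C(80, 7) = 3176716400; 3176716400 < 3486784401? YES
  n = 81: C(81, 7) = 3477216600; 3477216600 < 3486784401? YES
  n = 82: C(82, 7) = 3801756816; 3801756816 < 3486784401? NO
  n = 83: C(83, 7) = 4151918628; 4151918628 < 3486784401? NO
  n = 84: C(84, 7) = 4529365776; 4529365776 < 3486784401? NO
The largest n with C(n, 7) < 3486784401 is n = 81 (where E[X] = 42928600/43046721 ≈ 0.9972560). Hence R_3(7) > 81, i.e. R_3(7) ≥ 82.

Largest n = 81; hence R_3(7) > 81.


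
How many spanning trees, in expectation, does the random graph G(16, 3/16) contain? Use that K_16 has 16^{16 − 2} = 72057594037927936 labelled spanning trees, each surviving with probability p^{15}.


K_16 has 16^{16 − 2} = 72057594037927936 labelled spanning trees.
For each such spanning tree H, let X_H = 1 if all 15 edges of H are present in G. Then P[X_H = 1] = p^{15} = (3/16)^{15} = 14348907/1152921504606846976.
Summing the indicators: E[X] = Σ_H E[X_H] = 72057594037927936 · p^{15} = 72057594037927936 · 14348907/1152921504606846976 = 14348907/16.
Numerically: E[X] ≈ 896807.

E[X] = 72057594037927936 · (3/16)^{15} = 14348907/16 ≈ 896807.


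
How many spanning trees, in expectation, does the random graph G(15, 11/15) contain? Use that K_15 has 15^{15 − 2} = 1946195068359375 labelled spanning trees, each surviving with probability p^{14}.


K_15 has 15^{15 − 2} = 1946195068359375 labelled spanning trees.
For each such spanning tree H, let X_H = 1 if all 14 edges of H are present in G. Then P[X_H = 1] = p^{14} = (11/15)^{14} = 379749833583241/29192926025390625.
Summing the indicators: E[X] = Σ_H E[X_H] = 1946195068359375 · p^{14} = 1946195068359375 · 379749833583241/29192926025390625 = 379749833583241/15.
Numerically: E[X] ≈ 2.532e+13.

E[X] = 1946195068359375 · (11/15)^{14} = 379749833583241/15 ≈ 2.532e+13.


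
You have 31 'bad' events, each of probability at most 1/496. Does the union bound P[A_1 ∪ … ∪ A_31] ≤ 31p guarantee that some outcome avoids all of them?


Union bound: P[∪_{i=1}^{31} A_i] ≤ Σ_i P[A_i] ≤ 31·p = 31·(1/496) = 1/16.
Numerically: 1/16 ≈ 0.062500.
Is 1/16 < 1? YES.
Since P[∪ A_i] ≤ 1/16 < 1, the complement has P[∩ A_i^c] ≥ 1 − 1/16 = 15/16 > 0, so some outcome avoids every A_i.

31·p = 1/16 ≈ 0.062500; existence CERTIFIED by the union bound.


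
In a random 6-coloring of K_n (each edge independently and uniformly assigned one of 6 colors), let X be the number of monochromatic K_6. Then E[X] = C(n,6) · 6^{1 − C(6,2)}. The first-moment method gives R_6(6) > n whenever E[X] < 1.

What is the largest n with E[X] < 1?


We need C(n, 6) · 6^{1 − 15} < 1, i.e. C(n, 6) < 6^{15 − 1} = 78364164096.
Check values of n near the boundary:
  n = 197: C(197, 6) = 75176946208; 75176946208 < 78364164096? YES
  n = 198: C(198, 6) = 77526225777; 77526225777 < 78364164096? YES
  n = 199: C(199, 6) = 79936367511; 79936367511 < 78364164096? NO
The largest n with C(n, 6) < 78364164096 is n = 198 (where E[X] = 25842075259/26121388032 ≈ 0.989307). Hence R_6(6) > 198, i.e. R_6(6) ≥ 199.

Largest n = 198; hence R_6(6) > 198.


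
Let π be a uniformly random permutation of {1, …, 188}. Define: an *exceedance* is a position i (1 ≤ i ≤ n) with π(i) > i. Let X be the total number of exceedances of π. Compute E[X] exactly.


Write X = Σ_{i=1}^{188} X_i, where X_i = 1_{π(i) > i}.
For each fixed i, π(i) is uniform over {1, …, 188} (marginal of a uniform permutation), so P[π(i) > i] = (n − i)/n. Summing: Σ_{i=1}^{188} (n − i)/n = (0 + 1 + … + 187)/188 = 188(188 − 1)/(2·188) = (188 − 1)/2.
Hence E[X] = Σ_{i=1}^{188} (188 − i)/188 = 187/2 ≈ 93.500.

E[X] = 187/2 = 93.500.


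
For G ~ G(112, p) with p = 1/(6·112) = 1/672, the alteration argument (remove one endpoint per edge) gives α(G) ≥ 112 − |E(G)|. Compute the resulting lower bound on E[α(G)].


E[|E(G)|] = C(112, 2)·p = 6216 · (1/672) = 37/4.
E[α(G)] ≥ n − E[|E(G)|] = 112 − 37/4 = 411/4.
Numerically: ≈ 102.7500.
(This is only a lower bound; the true E[α(G)] may be larger.)

E[α(G)] ≥ 411/4 ≈ 102.7500.


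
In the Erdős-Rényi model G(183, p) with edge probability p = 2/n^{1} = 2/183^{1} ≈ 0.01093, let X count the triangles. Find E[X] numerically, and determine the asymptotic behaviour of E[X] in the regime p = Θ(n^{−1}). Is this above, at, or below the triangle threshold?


Number of potential triangles: C(183, 3) = 1004731.
Each occurs with probability p³ ≈ (0.01093)³ ≈ 1.305379e-06.
By linearity: E[X] = C(183, 3)·p³ ≈ 1004731 · 1.305379e-06 ≈ 1.3116.
Here α = 1, so p = 2/n is exactly at the triangle threshold p ~ 1/n. Asymptotically E[X] → c³/6 = 2³/6 = 4/3 ≈ 1.3333, a bounded constant. In this regime the triangle count is asymptotically Poisson(c³/6).

E[X] ≈ 1.3116; in regime p = Θ(1/n^{1}) E[X] stays bounded (at the triangle threshold p ~ 1/n).


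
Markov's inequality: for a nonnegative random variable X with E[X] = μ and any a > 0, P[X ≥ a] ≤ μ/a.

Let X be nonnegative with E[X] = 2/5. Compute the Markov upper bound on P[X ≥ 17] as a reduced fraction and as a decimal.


μ = E[X] = 2/5, a = 17.
Markov: P[X ≥ 17] ≤ μ/a = (2/5)/17 = 2/85.
Numerically: ≈ 0.02353.
(Since a = 17 > μ = 0.40000, the bound 2/85 is < 1 and informative.)

P[X ≥ 17] ≤ 2/85 ≈ 0.02353.


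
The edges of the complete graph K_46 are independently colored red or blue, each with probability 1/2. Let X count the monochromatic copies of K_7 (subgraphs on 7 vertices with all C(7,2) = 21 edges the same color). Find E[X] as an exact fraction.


Let X = Σ_S X_S over the C(46, 7) = 53524680 subsets S of size 7, where X_S = 1 if the K_7 on S is monochromatic.
For a fixed S, the K_7 on S has C(7, 2) = 21 edges. P[all 21 edges red] = (1/2)^21, and likewise for blue, so P[monochromatic] = 2·(1/2)^21 = 2^{1 − 21} = 1/1048576.
By linearity of expectation: E[X] = C(46, 7) · 2^{1 − 21} = 53524680 · 1/1048576 = 6690585/131072.
Numerically: E[X] ≈ 51.045113.

E[X] = C(46,7)·2^(1−C(7,2)) = 6690585/131072 ≈ 51.045113.


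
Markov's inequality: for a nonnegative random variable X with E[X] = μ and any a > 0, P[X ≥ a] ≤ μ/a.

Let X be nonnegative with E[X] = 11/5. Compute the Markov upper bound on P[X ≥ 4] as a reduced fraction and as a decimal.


μ = E[X] = 11/5, a = 4.
Markov: P[X ≥ 4] ≤ μ/a = (11/5)/4 = 11/20.
Numerically: ≈ 0.5500.
(Since a = 4 > μ = 2.2000, the bound 11/20 is < 1 and informative.)

P[X ≥ 4] ≤ 11/20 ≈ 0.5500.


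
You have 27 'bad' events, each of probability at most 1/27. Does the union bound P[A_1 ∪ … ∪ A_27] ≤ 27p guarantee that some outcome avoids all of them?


Union bound: P[∪_{i=1}^{27} A_i] ≤ Σ_i P[A_i] ≤ 27·p = 27·(1/27) = 1.
Numerically: 1 ≈ 1.000.
Is 1 < 1? NO.
Since the bound 1 is ≥ 1, the union bound is uninformative here; it does NOT by itself certify existence.

27·p = 1 ≈ 1.000; existence NOT certified by the union bound.


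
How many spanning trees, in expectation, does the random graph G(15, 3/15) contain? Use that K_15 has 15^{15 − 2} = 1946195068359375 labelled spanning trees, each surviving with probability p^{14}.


K_15 has 15^{15 − 2} = 1946195068359375 labelled spanning trees.
For each such spanning tree H, let X_H = 1 if all 14 edges of H are present in G. Then P[X_H = 1] = p^{14} = (1/5)^{14} = 1/6103515625.
Summing the indicators: E[X] = Σ_H E[X_H] = 1946195068359375 · p^{14} = 1946195068359375 · 1/6103515625 = 1594323/5.
Numerically: E[X] ≈ 3.19e+05.

E[X] = 1946195068359375 · (1/5)^{14} = 1594323/5 ≈ 3.19e+05.


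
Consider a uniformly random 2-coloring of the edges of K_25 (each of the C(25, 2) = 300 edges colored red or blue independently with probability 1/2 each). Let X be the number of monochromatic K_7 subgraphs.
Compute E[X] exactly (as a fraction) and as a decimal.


Let X = Σ_S X_S over the C(25, 7) = 480700 subsets S of size 7, where X_S = 1 if the K_7 on S is monochromatic.
For a fixed S, the K_7 on S has C(7, 2) = 21 edges. P[all 21 edges red] = (1/2)^21, and likewise for blue, so P[monochromatic] = 2·(1/2)^21 = 2^{1 − 21} = 1/1048576.
Summing: E[X] = C(25, 7) · 2^{1 − 21} = 480700 · 1/1048576 = 120175/262144.
Numerically: E[X] ≈ 0.458.

E[X] = C(25,7)·2^(1−C(7,2)) = 120175/262144 ≈ 0.458.


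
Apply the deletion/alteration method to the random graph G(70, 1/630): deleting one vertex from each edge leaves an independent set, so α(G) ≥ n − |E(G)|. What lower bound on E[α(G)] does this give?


E[|E(G)|] = C(70, 2)·p = 2415 · (1/630) = 23/6.
E[α(G)] ≥ n − E[|E(G)|] = 70 − 23/6 = 397/6.
Numerically: ≈ 66.1667.
(This is only a lower bound; the true E[α(G)] may be larger.)

E[α(G)] ≥ 397/6 ≈ 66.1667.


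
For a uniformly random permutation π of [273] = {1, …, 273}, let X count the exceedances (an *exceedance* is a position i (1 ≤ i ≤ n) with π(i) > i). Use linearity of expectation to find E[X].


Write X = Σ_{i=1}^{273} X_i, where X_i = 1_{π(i) > i}.
For each fixed i, π(i) is uniform over {1, …, 273} (marginal of a uniform permutation), so P[π(i) > i] = (n − i)/n. Summing: Σ_{i=1}^{273} (n − i)/n = (0 + 1 + … + 272)/273 = 273(273 − 1)/(2·273) = (273 − 1)/2.
Hence E[X] = Σ_{i=1}^{273} (273 − i)/273 = 136 ≈ 136.00000.

E[X] = 136 = 136.00000.


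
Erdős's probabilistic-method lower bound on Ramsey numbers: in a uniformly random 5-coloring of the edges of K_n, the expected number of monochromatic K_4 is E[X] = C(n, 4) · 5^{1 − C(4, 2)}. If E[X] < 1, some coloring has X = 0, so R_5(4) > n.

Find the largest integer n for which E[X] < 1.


We need C(n, 4) · 5^{1 − 6} < 1, i.e. C(n, 4) < 5^{6 − 1} = 3125.
Check values of n near the boundary:
  n = 15: C(15, 4) = 1365; 1365 < 3125? YES
  n = 16: C(16, 4) = 1820; 1820 < 3125? YES
  n = 17: C(17, 4) = 2380; 2380 < 3125? YES
  n = 18: C(18, 4) = 3060; 3060 < 3125? YES
  n = 19: C(19, 4) = 3876; 3876 < 3125? NO
  n = 20: C(20, 4) = 4845; 4845 < 3125? NO
  n = 21: C(21, 4) = 5985; 5985 < 3125? NO
The largest n with C(n, 4) < 3125 is n = 18 (where E[X] = 612/625 ≈ 0.97920). Hence R_5(4) > 18, i.e. R_5(4) ≥ 19.

Largest n = 18; hence R_5(4) > 18.


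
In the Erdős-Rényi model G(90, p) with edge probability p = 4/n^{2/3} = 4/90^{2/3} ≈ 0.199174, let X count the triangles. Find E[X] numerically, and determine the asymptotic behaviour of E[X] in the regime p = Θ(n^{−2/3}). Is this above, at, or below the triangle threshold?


Number of potential triangles: C(90, 3) = 117480.
Each occurs with probability p³ ≈ (0.199174)³ ≈ 7.90123457e-03.
By linearity: E[X] = C(90, 3)·p³ ≈ 117480 · 7.90123457e-03 ≈ 928.237037.
Since α = 2/3 < 1, p = c/n^{2/3} ≫ 1/n is above the triangle threshold p ~ 1/n. Asymptotically E[X] ~ (c³/6)·n^{3(1−α)} = (4³/6)·n^{1} → ∞; triangles are abundant w.h.p.

E[X] ≈ 928.237037; in regime p = Θ(1/n^{2/3}) E[X] diverges (above the triangle threshold p ~ 1/n).


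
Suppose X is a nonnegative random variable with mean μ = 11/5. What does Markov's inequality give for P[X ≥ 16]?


μ = E[X] = 11/5, a = 16.
Markov: P[X ≥ 16] ≤ μ/a = (11/5)/16 = 11/80.
Numerically: ≈ 0.13750.
(Since a = 16 > μ = 2.20000, the bound 11/80 is < 1 and informative.)

P[X ≥ 16] ≤ 11/80 ≈ 0.13750.


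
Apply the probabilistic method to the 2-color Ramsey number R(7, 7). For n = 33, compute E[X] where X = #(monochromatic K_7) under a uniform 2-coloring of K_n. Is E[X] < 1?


E[X] = C(33, 7) · 2^{1 − 21} = 4272048 · 2^{−20} = 4272048/1048576.
As a reduced fraction: E[X] = 267003/65536 ≈ 4.074.
Is E[X] < 1? NO.
Since E[X] ≥ 1, the first-moment bound is inconclusive at n = 33; it does NOT by itself certify R(7, 7) > 33.

E[X] = 267003/65536 ≈ 4.074; E[X] ≥ 1; first-moment method inconclusive here.


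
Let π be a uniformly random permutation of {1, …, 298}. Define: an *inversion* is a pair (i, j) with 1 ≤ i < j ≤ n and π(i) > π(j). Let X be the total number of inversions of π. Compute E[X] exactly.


Write X = Σ X_I over the C(298, 2) = 44253 pairs i < j, with X_I the indicator of one inversion.
There are 44253 indicators.
For each fixed pair i < j, the values π(i) and π(j) are two distinct elements of {1, …, 298} in uniformly random order; by symmetry P[π(i) > π(j)] = 1/2.
By linearity: E[X] = 44253 · (1/2) = C(298, 2) · (1/2) = 44253/2 = 44253/2 ≈ 22126.500000.

E[X] = 44253/2 = 22126.500000.


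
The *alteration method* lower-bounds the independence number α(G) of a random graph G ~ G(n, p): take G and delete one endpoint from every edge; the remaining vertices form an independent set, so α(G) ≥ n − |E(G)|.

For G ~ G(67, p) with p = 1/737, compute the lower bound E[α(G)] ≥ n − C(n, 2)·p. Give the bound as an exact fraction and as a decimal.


E[|E(G)|] = C(67, 2)·p = 2211 · (1/737) = 3.
E[α(G)] ≥ n − E[|E(G)|] = 67 − 3 = 64.
Numerically: ≈ 64.000000.
(This is only a lower bound; the true E[α(G)] may be larger.)

E[α(G)] ≥ 64 ≈ 64.000000.


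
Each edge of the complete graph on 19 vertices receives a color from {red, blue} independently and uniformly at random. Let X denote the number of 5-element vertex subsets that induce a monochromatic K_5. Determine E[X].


Let X = Σ_S X_S over the C(19, 5) = 11628 subsets S of size 5, where X_S = 1 if the K_5 on S is monochromatic.
For a fixed S, the K_5 on S has C(5, 2) = 10 edges. P[all 10 edges red] = (1/2)^10, and likewise for blue, so P[monochromatic] = 2·(1/2)^10 = 2^{1 − 10} = 1/512.
By linearity: E[X] = C(19, 5) · 2^{1 − 10} = 11628 · 1/512 = 2907/128.
Numerically: E[X] ≈ 22.710938.

E[X] = C(19,5)·2^(1−C(5,2)) = 2907/128 ≈ 22.710938.


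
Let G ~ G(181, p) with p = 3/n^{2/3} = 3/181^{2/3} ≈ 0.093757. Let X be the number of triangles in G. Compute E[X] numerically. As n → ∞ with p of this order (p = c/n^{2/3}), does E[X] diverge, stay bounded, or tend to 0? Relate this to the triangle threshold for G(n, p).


Number of potential triangles: C(181, 3) = 971970.
Each occurs with probability p³ ≈ (0.093757)³ ≈ 8.2415067e-04.
By linearity: E[X] = C(181, 3)·p³ ≈ 971970 · 8.2415067e-04 ≈ 801.04972.
Since α = 2/3 < 1, p = c/n^{2/3} ≫ 1/n is above the triangle threshold p ~ 1/n. Asymptotically E[X] ~ (c³/6)·n^{3(1−α)} = (3³/6)·n^{1} → ∞; triangles are abundant w.h.p.

E[X] ≈ 801.04972; in regime p = Θ(1/n^{2/3}) E[X] diverges (above the triangle threshold p ~ 1/n).


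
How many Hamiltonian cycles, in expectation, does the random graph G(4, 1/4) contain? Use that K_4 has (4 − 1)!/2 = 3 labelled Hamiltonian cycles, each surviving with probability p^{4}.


K_4 has (4 − 1)!/2 = 3 labelled Hamiltonian cycles.
For each such Hamiltonian cycle H, let X_H = 1 if all 4 edges of H are present in G. Then P[X_H = 1] = p^{4} = (1/4)^{4} = 1/256.
By linearity of expectation: E[X] = Σ_H E[X_H] = 3 · p^{4} = 3 · 1/256 = 3/256.
Numerically: E[X] ≈ 0.01172.

E[X] = 3 · (1/4)^{4} = 3/256 ≈ 0.01172.


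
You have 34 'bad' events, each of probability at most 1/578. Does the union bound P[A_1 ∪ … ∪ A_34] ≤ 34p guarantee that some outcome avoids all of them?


Union bound: P[∪_{i=1}^{34} A_i] ≤ Σ_i P[A_i] ≤ 34·p = 34·(1/578) = 1/17.
Numerically: 1/17 ≈ 0.059.
Is 1/17 < 1? YES.
Since P[∪ A_i] ≤ 1/17 < 1, the complement has P[∩ A_i^c] ≥ 1 − 1/17 = 16/17 > 0, so some outcome avoids every A_i.

34·p = 1/17 ≈ 0.059; existence CERTIFIED by the union bound.


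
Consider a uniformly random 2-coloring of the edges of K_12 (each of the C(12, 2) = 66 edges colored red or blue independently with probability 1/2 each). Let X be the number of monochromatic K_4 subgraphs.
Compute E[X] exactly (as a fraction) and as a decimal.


Let X = Σ_S X_S over the C(12, 4) = 495 subsets S of size 4, where X_S = 1 if the K_4 on S is monochromatic.
For a fixed S, the K_4 on S has C(4, 2) = 6 edges. P[all 6 edges red] = (1/2)^6, and likewise for blue, so P[monochromatic] = 2·(1/2)^6 = 2^{1 − 6} = 1/32.
By linearity of expectation: E[X] = C(12, 4) · 2^{1 − 6} = 495 · 1/32 = 495/32.
Numerically: E[X] ≈ 15.468750.

E[X] = C(12,4)·2^(1−C(4,2)) = 495/32 ≈ 15.468750.


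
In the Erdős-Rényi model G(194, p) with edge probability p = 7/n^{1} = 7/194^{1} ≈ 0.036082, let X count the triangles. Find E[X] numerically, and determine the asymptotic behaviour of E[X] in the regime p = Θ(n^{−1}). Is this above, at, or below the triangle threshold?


Number of potential triangles: C(194, 3) = 1198144.
Each occurs with probability p³ ≈ (0.036082)³ ≈ 4.6977395e-05.
By linearity: E[X] = C(194, 3)·p³ ≈ 1198144 · 4.6977395e-05 ≈ 56.28568.
Here α = 1, so p = 7/n is exactly at the triangle threshold p ~ 1/n. Asymptotically E[X] → c³/6 = 7³/6 = 343/6 ≈ 57.16667, a bounded constant. In this regime the triangle count is asymptotically Poisson(c³/6).

E[X] ≈ 56.28568; in regime p = Θ(1/n^{1}) E[X] stays bounded (at the triangle threshold p ~ 1/n).


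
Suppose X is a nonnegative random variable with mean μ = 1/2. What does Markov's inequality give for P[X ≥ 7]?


μ = E[X] = 1/2, a = 7.
Markov: P[X ≥ 7] ≤ μ/a = (1/2)/7 = 1/14.
Numerically: ≈ 0.07143.
(Since a = 7 > μ = 0.50000, the bound 1/14 is < 1 and informative.)

P[X ≥ 7] ≤ 1/14 ≈ 0.07143.


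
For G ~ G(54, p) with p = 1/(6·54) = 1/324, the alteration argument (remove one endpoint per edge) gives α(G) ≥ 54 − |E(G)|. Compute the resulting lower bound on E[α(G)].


E[|E(G)|] = C(54, 2)·p = 1431 · (1/324) = 53/12.
E[α(G)] ≥ n − E[|E(G)|] = 54 − 53/12 = 595/12.
Numerically: ≈ 49.58333.
(This is only a lower bound; the true E[α(G)] may be larger.)

E[α(G)] ≥ 595/12 ≈ 49.58333.


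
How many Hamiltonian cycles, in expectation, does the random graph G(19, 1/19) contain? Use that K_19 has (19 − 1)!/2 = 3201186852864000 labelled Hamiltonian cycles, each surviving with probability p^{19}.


K_19 has (19 − 1)!/2 = 3201186852864000 labelled Hamiltonian cycles.
For each such Hamiltonian cycle H, let X_H = 1 if all 19 edges of H are present in G. Then P[X_H = 1] = p^{19} = (1/19)^{19} = 1/1978419655660313589123979.
By linearity of expectation: E[X] = Σ_H E[X_H] = 3201186852864000 · p^{19} = 3201186852864000 · 1/1978419655660313589123979 = 3201186852864000/1978419655660313589123979.
Numerically: E[X] ≈ 1.61805e-09.

E[X] = 3201186852864000 · (1/19)^{19} = 3201186852864000/1978419655660313589123979 ≈ 1.61805e-09.


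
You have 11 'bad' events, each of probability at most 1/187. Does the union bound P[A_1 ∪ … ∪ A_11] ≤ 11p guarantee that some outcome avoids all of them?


Union bound: P[∪_{i=1}^{11} A_i] ≤ Σ_i P[A_i] ≤ 11·p = 11·(1/187) = 1/17.
Numerically: 1/17 ≈ 0.05882.
Is 1/17 < 1? YES.
Since P[∪ A_i] ≤ 1/17 < 1, the complement has P[∩ A_i^c] ≥ 1 − 1/17 = 16/17 > 0, so some outcome avoids every A_i.

11·p = 1/17 ≈ 0.05882; existence CERTIFIED by the union bound.


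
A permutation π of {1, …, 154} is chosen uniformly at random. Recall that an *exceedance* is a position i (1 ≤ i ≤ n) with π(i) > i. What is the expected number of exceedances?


Write X = Σ_{i=1}^{154} X_i, where X_i = 1_{π(i) > i}.
For each fixed i, π(i) is uniform over {1, …, 154} (marginal of a uniform permutation), so P[π(i) > i] = (n − i)/n. Summing: Σ_{i=1}^{154} (n − i)/n = (0 + 1 + … + 153)/154 = 154(154 − 1)/(2·154) = (154 − 1)/2.
Hence E[X] = Σ_{i=1}^{154} (154 − i)/154 = 153/2 ≈ 76.50000.

E[X] = 153/2 = 76.50000.
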